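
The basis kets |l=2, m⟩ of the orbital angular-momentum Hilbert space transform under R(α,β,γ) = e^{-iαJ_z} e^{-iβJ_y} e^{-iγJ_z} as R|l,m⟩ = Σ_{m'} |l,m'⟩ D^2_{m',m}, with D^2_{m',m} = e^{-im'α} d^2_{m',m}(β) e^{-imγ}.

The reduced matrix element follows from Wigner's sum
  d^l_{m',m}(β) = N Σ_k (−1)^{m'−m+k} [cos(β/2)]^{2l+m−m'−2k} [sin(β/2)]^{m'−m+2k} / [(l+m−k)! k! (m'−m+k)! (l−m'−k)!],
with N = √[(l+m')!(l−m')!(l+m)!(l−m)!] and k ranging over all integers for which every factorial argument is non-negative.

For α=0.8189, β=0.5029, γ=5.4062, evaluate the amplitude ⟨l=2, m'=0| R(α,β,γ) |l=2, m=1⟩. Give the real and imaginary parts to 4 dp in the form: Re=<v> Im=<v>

Re=0.3307 Im=0.3976

First d^2_{0,1}(β=0.5029), then the phase factors e^{-i(0)α} and e^{-i(1)γ}:
With c≡cos(β/2)=0.968553 and s≡sin(β/2)=0.248809, N=[2·2·6·1]^{1/2}=4.898979
k∈{1,2} keeps every argument non-negative
  k=1: (−1)^0·4.8990/(2)·0.9686^3·0.2488^1 = +0.553746
  k=2: (−1)^1·4.8990/(2)·0.9686^1·0.2488^3 = -0.036542
d^2_{0,1}(0.5029) = +0.553746 -0.036542 = +0.517204
Attach z-rotation phases: D = e^{-i(0)(0.8189)}·(+0.517204)·e^{-i(1)(5.4062)} = +0.330737+0.397634i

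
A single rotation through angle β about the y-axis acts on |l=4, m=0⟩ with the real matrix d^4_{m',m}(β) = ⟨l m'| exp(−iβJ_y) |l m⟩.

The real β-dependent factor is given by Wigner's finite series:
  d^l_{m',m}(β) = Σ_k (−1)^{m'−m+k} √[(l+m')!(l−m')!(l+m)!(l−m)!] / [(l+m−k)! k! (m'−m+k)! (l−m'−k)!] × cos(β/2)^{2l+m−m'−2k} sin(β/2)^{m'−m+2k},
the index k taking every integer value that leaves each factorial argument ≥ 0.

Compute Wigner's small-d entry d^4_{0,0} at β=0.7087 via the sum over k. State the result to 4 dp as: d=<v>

d^4_{0,0}(β=0.7087) via Wigner's sum:
c=cos(0.7087/2)=0.937872, s=sin(0.7087/2)=0.346981; N=√[24·24·24·24]=576.000000
Admissible k: 0..4 (factorial args all ≥0)
  k=0: (−1)^0·576.0000/(576)·0.9379^8·0.3470^0 = +0.598617
  k=1: (−1)^1·576.0000/(36)·0.9379^6·0.3470^2 = -1.310971
  k=2: (−1)^2·576.0000/(16)·0.9379^4·0.3470^4 = +0.403737
  k=3: (−1)^3·576.0000/(36)·0.9379^2·0.3470^6 = -0.024561
  k=4: (−1)^4·576.0000/(576)·0.9379^0·0.3470^8 = +0.000210
d^4_{0,0}(0.7087) = +0.598617 -1.310971 +0.403737 -0.024561 +0.000210 = -0.332966

d=-0.3330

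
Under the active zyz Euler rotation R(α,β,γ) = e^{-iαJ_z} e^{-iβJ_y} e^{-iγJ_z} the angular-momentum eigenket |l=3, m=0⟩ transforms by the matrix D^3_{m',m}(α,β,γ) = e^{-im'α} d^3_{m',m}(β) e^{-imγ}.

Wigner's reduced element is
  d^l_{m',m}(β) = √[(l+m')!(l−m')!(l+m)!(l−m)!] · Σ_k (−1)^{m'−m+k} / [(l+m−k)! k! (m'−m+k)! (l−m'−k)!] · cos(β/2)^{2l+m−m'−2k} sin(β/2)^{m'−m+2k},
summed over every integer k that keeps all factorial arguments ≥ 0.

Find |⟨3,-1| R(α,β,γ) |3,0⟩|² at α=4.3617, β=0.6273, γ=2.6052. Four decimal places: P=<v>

P=0.3350

D^3_{-1,0}(4.3617,0.6273,2.6052) = e^{-i·-1·4.3617}·d^3_{-1,0}(0.6273)·e^{-i·0·2.6052}. Compute d first:
c=cos(0.6273/2)=0.951214, s=sin(0.6273/2)=0.308533; N=√[2·24·6·6]=41.569219
k∈{1,2,3} keeps every argument non-negative
  k=1: (−1)^0·41.5692/(12)·0.9512^5·0.3085^1 = +0.832305
  k=2: (−1)^1·41.5692/(4)·0.9512^3·0.3085^3 = -0.262694
  k=3: (−1)^2·41.5692/(12)·0.9512^1·0.3085^5 = +0.009212
d^3_{-1,0}(0.6273) = +0.832305 -0.262694 +0.009212 = +0.578824
|D^3_{-1,0}|² = |d^3_{-1,0}(β)|² = (+0.578824)² = 0.335037 (the z-rotation phases have unit modulus)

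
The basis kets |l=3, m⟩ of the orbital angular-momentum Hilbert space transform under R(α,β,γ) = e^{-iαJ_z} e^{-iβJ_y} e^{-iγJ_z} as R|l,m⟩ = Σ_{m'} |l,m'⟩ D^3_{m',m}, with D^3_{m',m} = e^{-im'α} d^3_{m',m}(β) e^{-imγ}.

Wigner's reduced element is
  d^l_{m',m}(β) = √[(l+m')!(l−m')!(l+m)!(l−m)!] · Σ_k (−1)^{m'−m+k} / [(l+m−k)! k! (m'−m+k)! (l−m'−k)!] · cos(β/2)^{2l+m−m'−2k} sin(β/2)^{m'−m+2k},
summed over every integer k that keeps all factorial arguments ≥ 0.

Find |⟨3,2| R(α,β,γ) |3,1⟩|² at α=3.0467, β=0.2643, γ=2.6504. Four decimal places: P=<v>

D^3_{2,1}(3.0467,0.2643,2.6504) = e^{-i·2·3.0467}·d^3_{2,1}(0.2643)·e^{-i·1·2.6504}. Compute d first:
With c≡cos(β/2)=0.991281 and s≡sin(β/2)=0.131766, N=[120·1·24·2]^{1/2}=75.894664
The bounds max(0,m−m')=0 and min(l+m,l−m')=1 give 2 terms
  k=0: (−1)^1·75.8947/(24)·0.9913^5·0.1318^1 = -0.398828
  k=1: (−1)^2·75.8947/(12)·0.9913^3·0.1318^3 = +0.014094
d^3_{2,1}(0.2643) = -0.398828 +0.014094 = -0.384735
|D^3_{2,1}|² = |d^3_{2,1}(β)|² = (-0.384735)² = 0.148021 (the z-rotation phases have unit modulus)

P=0.1480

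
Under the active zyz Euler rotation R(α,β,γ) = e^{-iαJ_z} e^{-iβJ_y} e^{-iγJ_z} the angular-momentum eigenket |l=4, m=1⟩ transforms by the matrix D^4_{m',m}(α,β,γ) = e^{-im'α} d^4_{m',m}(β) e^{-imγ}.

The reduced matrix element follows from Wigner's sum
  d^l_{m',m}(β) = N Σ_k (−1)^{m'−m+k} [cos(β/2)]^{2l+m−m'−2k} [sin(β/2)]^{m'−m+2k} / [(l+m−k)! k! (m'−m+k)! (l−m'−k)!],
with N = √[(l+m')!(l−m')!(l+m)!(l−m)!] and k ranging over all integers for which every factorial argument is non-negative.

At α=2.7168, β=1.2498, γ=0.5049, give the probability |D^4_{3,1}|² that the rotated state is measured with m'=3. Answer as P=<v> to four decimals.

P=0.0105

Split into d^4_{3,1}(β=1.2498) × two z-phases.
c=cos(1.2498/2)=0.811022, s=sin(1.2498/2)=0.585016; N=√[5040·1·120·6]=1904.940944
Admissible k: 0..1 (factorial args all ≥0)
  k=0: (−1)^2·1904.9409/(240)·0.8110^6·0.5850^2 = +0.773038
  k=1: (−1)^3·1904.9409/(144)·0.8110^4·0.5850^4 = -0.670379
d^4_{3,1}(1.2498) = +0.773038 -0.670379 = +0.102659
|D^4_{3,1}|² = |d^4_{3,1}(β)|² = (+0.102659)² = 0.010539 (the z-rotation phases have unit modulus)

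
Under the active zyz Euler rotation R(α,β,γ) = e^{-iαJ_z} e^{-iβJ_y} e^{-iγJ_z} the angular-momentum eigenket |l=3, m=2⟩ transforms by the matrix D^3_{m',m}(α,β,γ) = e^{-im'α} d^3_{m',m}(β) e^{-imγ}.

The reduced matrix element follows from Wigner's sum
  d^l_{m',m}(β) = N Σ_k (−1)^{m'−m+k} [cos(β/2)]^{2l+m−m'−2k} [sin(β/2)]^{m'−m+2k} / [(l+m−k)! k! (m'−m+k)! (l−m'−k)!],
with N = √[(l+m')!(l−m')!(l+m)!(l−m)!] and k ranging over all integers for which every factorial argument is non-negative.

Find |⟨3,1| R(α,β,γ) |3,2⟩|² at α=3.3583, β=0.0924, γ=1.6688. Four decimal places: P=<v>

P=0.0209

D^3_{1,2}(3.3583,0.0924,1.6688) = e^{-i·1·3.3583}·d^3_{1,2}(0.0924)·e^{-i·2·1.6688}. Compute d first:
Half-angle: c=0.998933, s=0.046184. N=√(24·2·120·1)=75.894664
Admissible k: 1..2 (factorial args all ≥0)
  k=1: (−1)^0·75.8947/(24)·0.9989^5·0.0462^1 = +0.145268
  k=2: (−1)^1·75.8947/(12)·0.9989^3·0.0462^3 = -0.000621
d^3_{1,2}(0.0924) = +0.145268 -0.000621 = +0.144647
|D^3_{1,2}|² = |d^3_{1,2}(β)|² = (+0.144647)² = 0.020923 (the z-rotation phases have unit modulus)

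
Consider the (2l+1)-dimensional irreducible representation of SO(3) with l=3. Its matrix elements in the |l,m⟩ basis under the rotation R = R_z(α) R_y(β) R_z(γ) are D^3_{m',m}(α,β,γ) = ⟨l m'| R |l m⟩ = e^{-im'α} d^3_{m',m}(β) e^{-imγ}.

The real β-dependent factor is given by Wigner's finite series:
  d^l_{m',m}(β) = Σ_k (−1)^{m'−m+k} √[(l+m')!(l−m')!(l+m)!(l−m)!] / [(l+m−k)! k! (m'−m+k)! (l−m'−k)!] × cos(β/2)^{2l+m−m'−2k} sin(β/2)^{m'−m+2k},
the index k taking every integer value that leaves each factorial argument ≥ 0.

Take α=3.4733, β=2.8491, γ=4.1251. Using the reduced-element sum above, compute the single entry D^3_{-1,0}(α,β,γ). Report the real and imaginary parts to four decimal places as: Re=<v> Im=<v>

First d^3_{-1,0}(β=2.8491), then the phase factors e^{-i(-1)α} and e^{-i(0)γ}:
With c≡cos(β/2)=0.145726 and s≡sin(β/2)=0.989325, N=[2·24·6·6]^{1/2}=41.569219
Admissible k: 1..3 (factorial args all ≥0)
  k=1: (−1)^0·41.5692/(12)·0.1457^5·0.9893^1 = +0.000225
  k=2: (−1)^1·41.5692/(4)·0.1457^3·0.9893^3 = -0.031141
  k=3: (−1)^2·41.5692/(12)·0.1457^1·0.9893^5 = +0.478433
d^3_{-1,0}(2.8491) = +0.000225 -0.031141 +0.478433 = +0.447517
Phases: e^{-i·(-1)·3.4733}=-0.945488-0.325658i, e^{-i·(0)·4.1251}=+1.000000+0.000000i ⇒ D=-0.423122-0.145737i

Re=-0.4231 Im=-0.1457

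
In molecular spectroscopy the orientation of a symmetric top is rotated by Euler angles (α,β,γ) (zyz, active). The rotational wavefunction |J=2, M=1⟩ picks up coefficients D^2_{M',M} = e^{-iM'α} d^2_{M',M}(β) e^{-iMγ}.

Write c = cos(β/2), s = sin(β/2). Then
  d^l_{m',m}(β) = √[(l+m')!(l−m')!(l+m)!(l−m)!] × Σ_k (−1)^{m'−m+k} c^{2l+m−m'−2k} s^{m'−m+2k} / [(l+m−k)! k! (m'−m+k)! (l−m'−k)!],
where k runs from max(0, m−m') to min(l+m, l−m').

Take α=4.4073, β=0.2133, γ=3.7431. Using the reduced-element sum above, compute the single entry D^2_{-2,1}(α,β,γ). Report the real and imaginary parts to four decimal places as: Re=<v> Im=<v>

First d^2_{-2,1}(β=0.2133), then the phase factors e^{-i(-2)α} and e^{-i(1)γ}:
With c≡cos(β/2)=0.994318 and s≡sin(β/2)=0.106448, N=[1·24·6·1]^{1/2}=12.000000
k∈{3} keeps every argument non-negative
  k=3: (−1)^0·12.0000/(6)·0.9943^1·0.1064^3 = +0.002399
d^2_{-2,1}(0.2133) = +0.002399
Attach z-rotation phases: D = e^{-i(-2)(4.4073)}·(+0.002399)·e^{-i(1)(3.7431)} = +0.000843-0.002246i

Re=0.0008 Im=-0.0022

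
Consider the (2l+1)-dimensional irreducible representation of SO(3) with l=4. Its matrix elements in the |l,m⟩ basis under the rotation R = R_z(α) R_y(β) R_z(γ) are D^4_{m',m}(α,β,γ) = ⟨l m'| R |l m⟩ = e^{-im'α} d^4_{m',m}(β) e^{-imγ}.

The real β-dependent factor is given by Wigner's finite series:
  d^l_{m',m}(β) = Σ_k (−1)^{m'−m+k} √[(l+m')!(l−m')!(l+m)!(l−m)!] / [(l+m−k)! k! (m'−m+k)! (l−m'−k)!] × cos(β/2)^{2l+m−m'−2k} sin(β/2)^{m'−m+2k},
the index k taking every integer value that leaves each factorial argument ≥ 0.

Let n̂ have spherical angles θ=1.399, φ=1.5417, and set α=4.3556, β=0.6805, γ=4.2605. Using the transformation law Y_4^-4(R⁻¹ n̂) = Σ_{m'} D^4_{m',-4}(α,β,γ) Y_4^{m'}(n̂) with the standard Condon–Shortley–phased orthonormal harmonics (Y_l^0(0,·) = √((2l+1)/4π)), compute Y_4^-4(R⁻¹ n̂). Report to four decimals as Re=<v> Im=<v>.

Re=-0.2768 Im=0.0338

Need the full column D^4_{m',-4} for m'=−4..4 at α=4.3556, β=0.6805, γ=4.2605.
cos(β/2)=0.942671, sin(β/2)=0.333723
d^4_{-4,-4}: single k=0 term ⇒ +0.623566;  D = -0.620864+0.057982i
d^4_{-3,-4}: single k=0 term ⇒ -0.624385;  D = -0.162731+0.602807i
d^4_{-2,-4}: single k=0 term ⇒ +0.413535;  D = +0.336457+0.240433i
d^4_{-1,-4}: single k=0 term ⇒ -0.207039;  D = +0.171628-0.115798i
d^4_{0,-4}: single k=0 term ⇒ +0.081947;  D = -0.019221-0.079661i
d^4_{1,-4}: single k=0 term ⇒ -0.025948;  D = -0.025761-0.003107i
d^4_{2,-4}: single k=0 term ⇒ +0.006496;  D = -0.002981+0.005771i
d^4_{3,-4}: single k=0 term ⇒ -0.001229;  D = +0.000826+0.000910i
d^4_{4,-4}: single k=0 term ⇒ +0.000154;  D = +0.000143-0.000057i
Y_4^{m'}(θ=1.399,φ=1.5417) and Σ D·Y over m':
  (-0.6209+0.0580i)·(+0.4142+0.0484i)  (-0.1627+0.6028i)·(-0.0178+0.2039i)  (+0.3365+0.2404i)·(+0.2579+0.0150i)  (+0.1716-0.1158i)·(-0.0065+0.2227i)  (-0.0192-0.0797i)·(+0.2278+0.0000i)  (-0.0258-0.0031i)·(+0.0065+0.2227i)  (-0.0030+0.0058i)·(+0.2579-0.0150i)  (+0.0008+0.0009i)·(+0.0178+0.2039i)  (+0.0001-0.0001i)·(+0.4142-0.0484i)
Y_4^-4(R⁻¹ n̂) = -0.276811+0.033824i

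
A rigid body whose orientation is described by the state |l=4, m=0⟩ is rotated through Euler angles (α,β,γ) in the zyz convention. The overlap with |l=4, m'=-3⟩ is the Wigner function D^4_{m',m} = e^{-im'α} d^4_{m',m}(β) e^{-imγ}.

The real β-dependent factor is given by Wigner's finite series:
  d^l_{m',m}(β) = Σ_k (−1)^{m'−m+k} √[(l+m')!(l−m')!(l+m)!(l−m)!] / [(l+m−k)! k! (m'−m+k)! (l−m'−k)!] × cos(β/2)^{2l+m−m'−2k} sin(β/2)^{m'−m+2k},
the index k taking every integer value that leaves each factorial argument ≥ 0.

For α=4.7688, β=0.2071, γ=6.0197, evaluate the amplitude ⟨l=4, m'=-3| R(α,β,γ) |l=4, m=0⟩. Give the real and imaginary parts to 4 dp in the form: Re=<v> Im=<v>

Split into d^4_{-3,0}(β=0.2071) × two z-phases.
With c≡cos(β/2)=0.994643 and s≡sin(β/2)=0.103365, N=[1·5040·24·24]^{1/2}=1703.830978
k∈{3,4} keeps every argument non-negative
  k=3: (−1)^0·1703.8310/(144)·0.9946^5·0.1034^3 = +0.012721
  k=4: (−1)^1·1703.8310/(144)·0.9946^3·0.1034^5 = -0.000137
d^4_{-3,0}(0.2071) = +0.012721 -0.000137 = +0.012584
Attach z-rotation phases: D = e^{-i(-3)(4.7688)}·(+0.012584)·e^{-i(0)(6.0197)} = -0.002119+0.012404i

Re=-0.0021 Im=0.0124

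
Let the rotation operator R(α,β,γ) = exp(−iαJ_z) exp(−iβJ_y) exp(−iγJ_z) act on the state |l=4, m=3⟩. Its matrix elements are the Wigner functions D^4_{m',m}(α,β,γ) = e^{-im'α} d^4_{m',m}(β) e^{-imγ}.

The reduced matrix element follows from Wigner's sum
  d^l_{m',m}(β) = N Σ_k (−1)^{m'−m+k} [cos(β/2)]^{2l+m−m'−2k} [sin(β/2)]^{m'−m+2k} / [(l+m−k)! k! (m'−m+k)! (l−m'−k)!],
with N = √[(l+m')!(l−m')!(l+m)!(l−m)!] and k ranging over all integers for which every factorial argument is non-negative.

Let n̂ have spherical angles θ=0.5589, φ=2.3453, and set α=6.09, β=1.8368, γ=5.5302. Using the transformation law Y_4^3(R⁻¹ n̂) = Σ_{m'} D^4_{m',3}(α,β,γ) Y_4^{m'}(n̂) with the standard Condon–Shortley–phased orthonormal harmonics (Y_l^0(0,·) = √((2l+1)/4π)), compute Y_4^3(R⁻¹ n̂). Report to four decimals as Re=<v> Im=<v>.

Need the full column D^4_{m',3} for m'=−4..4 at α=6.09, β=1.8368, γ=5.5302.
cos(β/2)=0.607092, sin(β/2)=0.794631
d^4_{-4,3}: single k=7 term ⇒ +0.343526;  D = +0.029021+0.342298i
d^4_{-3,3}: k∈[6..7] ⇒ +0.649533 -0.158974 = +0.490560;  D = -0.053172+0.487670i
d^4_{-2,3}: k∈[5..6] ⇒ +0.795752 -0.454442 = +0.341310;  D = -0.101447+0.325885i
d^4_{-1,3}: k∈[4..5] ⇒ +0.716474 -0.736502 = -0.020027;  D = +0.009513-0.017624i
d^4_{0,3}: k∈[3..4] ⇒ +0.489593 -0.838796 = -0.349204;  D = +0.221785-0.269731i
d^4_{1,3}: k∈[2..3] ⇒ +0.250917 -0.716474 = -0.465557;  D = +0.359222-0.296148i
d^4_{2,3}: k∈[1..2] ⇒ +0.090368 -0.464468 = -0.374101;  D = +0.328972-0.178126i
d^4_{3,3}: k∈[0..1] ⇒ +0.018452 -0.221288 = -0.202836;  D = +0.193591-0.060539i
d^4_{4,3}: single k=0 term ⇒ -0.068312;  D = +0.067899-0.007492i
Y_4^{m'}(θ=0.5589,φ=2.3453) and Σ D·Y over m':
  (+0.0290+0.3423i)·(-0.0350-0.0015i)  (-0.0532+0.4877i)·(+0.1155-0.1082i)  (-0.1014+0.3259i)·(-0.0083+0.3791i)  (+0.0095-0.0176i)·(-0.3022-0.3089i)  (+0.2218-0.2697i)·(-0.0508+0.0000i)  (+0.3592-0.2961i)·(+0.3022-0.3089i)  (+0.3290-0.1781i)·(-0.0083-0.3791i)  (+0.1936-0.0605i)·(-0.1155-0.1082i)  (+0.0679-0.0075i)·(-0.0350+0.0015i)
Y_4^3(R⁻¹ n̂) = -0.180602-0.312314i

Re=-0.1806 Im=-0.3123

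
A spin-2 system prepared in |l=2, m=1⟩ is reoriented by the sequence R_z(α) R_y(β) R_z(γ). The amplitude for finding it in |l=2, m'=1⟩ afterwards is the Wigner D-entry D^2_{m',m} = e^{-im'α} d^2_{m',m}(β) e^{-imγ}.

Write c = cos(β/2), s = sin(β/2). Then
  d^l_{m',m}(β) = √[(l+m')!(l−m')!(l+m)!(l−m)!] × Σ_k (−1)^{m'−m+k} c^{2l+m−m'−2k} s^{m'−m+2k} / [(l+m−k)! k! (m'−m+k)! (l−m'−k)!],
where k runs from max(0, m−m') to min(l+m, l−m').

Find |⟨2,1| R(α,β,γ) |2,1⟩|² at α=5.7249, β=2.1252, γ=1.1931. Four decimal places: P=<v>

First d^2_{1,1}(β=2.1252), then the phase factors e^{-i(1)α} and e^{-i(1)γ}:
With c≡cos(β/2)=0.486602 and s≡sin(β/2)=0.873624, N=[6·1·6·1]^{1/2}=6.000000
The bounds max(0,m−m')=0 and min(l+m,l−m')=1 give 2 terms
  k=0: (−1)^0·6.0000/(6)·0.4866^4·0.8736^0 = +0.056066
  k=1: (−1)^1·6.0000/(2)·0.4866^2·0.8736^2 = -0.542149
d^2_{1,1}(2.1252) = +0.056066 -0.542149 = -0.486083
|D^2_{1,1}|² = |d^2_{1,1}(β)|² = (-0.486083)² = 0.236277 (the z-rotation phases have unit modulus)

P=0.2363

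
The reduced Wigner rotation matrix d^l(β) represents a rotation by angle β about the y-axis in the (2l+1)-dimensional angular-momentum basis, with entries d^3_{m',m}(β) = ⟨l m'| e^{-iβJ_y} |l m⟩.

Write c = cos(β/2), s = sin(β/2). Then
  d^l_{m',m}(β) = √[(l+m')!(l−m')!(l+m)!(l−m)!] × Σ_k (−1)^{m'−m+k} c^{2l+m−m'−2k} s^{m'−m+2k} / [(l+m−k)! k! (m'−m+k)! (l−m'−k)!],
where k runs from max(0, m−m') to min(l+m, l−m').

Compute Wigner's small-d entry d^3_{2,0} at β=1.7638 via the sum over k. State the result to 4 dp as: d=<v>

d=-0.2530

d^3_{2,0}(β=1.7638) via Wigner's sum:
With c≡cos(β/2)=0.635686 and s≡sin(β/2)=0.771948, N=[120·1·6·6]^{1/2}=65.726707
k∈{0,1} keeps every argument non-negative
  k=0: (−1)^2·65.7267/(12)·0.6357^4·0.7719^2 = +0.532974
  k=1: (−1)^3·65.7267/(12)·0.6357^2·0.7719^4 = -0.785955
d^3_{2,0}(1.7638) = +0.532974 -0.785955 = -0.252981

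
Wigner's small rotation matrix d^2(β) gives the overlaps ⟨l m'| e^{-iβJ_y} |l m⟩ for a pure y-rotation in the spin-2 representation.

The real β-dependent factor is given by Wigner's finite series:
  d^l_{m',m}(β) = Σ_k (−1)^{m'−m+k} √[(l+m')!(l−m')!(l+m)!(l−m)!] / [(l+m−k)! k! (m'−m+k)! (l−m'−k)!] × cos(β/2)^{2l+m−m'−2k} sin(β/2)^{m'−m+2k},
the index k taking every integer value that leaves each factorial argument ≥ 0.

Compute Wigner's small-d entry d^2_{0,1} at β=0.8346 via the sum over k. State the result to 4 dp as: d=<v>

d=0.6094

d^2_{0,1}(β=0.8346) via Wigner's sum:
With c≡cos(β/2)=0.914187 and s≡sin(β/2)=0.405294, N=[2·2·6·1]^{1/2}=4.898979
k∈{1,2} keeps every argument non-negative
  k=1: (−1)^0·4.8990/(2)·0.9142^3·0.4053^1 = +0.758490
  k=2: (−1)^1·4.8990/(2)·0.9142^1·0.4053^3 = -0.149080
d^2_{0,1}(0.8346) = +0.758490 -0.149080 = +0.609410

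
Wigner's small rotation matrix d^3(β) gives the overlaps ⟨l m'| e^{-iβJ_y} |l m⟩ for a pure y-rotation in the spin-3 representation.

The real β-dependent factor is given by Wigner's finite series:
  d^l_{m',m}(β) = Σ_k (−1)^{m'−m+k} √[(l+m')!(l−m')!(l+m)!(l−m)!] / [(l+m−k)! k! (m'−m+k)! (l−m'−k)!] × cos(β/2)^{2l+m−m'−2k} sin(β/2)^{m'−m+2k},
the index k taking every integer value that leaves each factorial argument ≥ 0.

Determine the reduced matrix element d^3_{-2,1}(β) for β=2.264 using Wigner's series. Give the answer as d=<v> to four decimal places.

d^3_{-2,1}(β=2.264) via Wigner's sum:
Half-angle: c=0.424850, s=0.905264. N=√(1·120·24·2)=75.894664
The bounds max(0,m−m')=3 and min(l+m,l−m')=4 give 2 terms
  k=3: (−1)^0·75.8947/(12)·0.4249^3·0.9053^3 = +0.359801
  k=4: (−1)^1·75.8947/(24)·0.4249^1·0.9053^5 = -0.816792
d^3_{-2,1}(2.264) = +0.359801 -0.816792 = -0.456990

d=-0.4570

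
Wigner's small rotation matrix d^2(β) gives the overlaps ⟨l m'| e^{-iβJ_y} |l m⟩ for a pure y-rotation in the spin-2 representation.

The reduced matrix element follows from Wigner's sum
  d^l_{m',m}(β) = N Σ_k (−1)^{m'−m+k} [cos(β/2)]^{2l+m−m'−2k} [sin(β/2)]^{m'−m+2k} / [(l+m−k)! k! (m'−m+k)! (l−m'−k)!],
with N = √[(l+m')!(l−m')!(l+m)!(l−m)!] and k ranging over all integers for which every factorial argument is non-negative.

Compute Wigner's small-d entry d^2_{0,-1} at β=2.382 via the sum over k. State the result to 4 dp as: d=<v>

d=0.6116

d^2_{0,-1}(β=2.382) via Wigner's sum:
c=cos(2.382/2)=0.370731, s=sin(2.382/2)=0.928740; N=√[2·2·1·6]=4.898979
k: max(0,(-1)−(0))=0 … min(2+(-1),2−(0))=1
  k=0: (−1)^1·4.8990/(2)·0.3707^3·0.9287^1 = -0.115917
  k=1: (−1)^2·4.8990/(2)·0.3707^1·0.9287^3 = +0.727474
d^2_{0,-1}(2.382) = -0.115917 +0.727474 = +0.611557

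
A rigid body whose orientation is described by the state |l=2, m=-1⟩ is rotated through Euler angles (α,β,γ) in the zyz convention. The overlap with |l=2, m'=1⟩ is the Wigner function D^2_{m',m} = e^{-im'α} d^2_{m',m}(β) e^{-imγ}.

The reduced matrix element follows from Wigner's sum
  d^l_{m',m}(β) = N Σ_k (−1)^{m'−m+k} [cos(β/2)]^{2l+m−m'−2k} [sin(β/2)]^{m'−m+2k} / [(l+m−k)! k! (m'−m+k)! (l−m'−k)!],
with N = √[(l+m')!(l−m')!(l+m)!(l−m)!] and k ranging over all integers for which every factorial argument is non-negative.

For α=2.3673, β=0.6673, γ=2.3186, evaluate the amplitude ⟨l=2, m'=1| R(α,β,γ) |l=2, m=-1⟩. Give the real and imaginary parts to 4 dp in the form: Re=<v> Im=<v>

Re=0.2754 Im=-0.0134

D^2_{1,-1}(2.3673,0.6673,2.3186) = e^{-i·1·2.3673}·d^2_{1,-1}(0.6673)·e^{-i·-1·2.3186}. Compute d first:
With c≡cos(β/2)=0.944853 and s≡sin(β/2)=0.327494, N=[6·1·1·6]^{1/2}=6.000000
Admissible k: 0..1 (factorial args all ≥0)
  k=0: (−1)^2·6.0000/(2)·0.9449^2·0.3275^2 = +0.287248
  k=1: (−1)^3·6.0000/(6)·0.9449^0·0.3275^4 = -0.011503
d^2_{1,-1}(0.6673) = +0.287248 -0.011503 = +0.275745
D = (-0.714916-0.699211i)·(+0.275745)·(-0.680030+0.733184i) = +0.275418-0.013423i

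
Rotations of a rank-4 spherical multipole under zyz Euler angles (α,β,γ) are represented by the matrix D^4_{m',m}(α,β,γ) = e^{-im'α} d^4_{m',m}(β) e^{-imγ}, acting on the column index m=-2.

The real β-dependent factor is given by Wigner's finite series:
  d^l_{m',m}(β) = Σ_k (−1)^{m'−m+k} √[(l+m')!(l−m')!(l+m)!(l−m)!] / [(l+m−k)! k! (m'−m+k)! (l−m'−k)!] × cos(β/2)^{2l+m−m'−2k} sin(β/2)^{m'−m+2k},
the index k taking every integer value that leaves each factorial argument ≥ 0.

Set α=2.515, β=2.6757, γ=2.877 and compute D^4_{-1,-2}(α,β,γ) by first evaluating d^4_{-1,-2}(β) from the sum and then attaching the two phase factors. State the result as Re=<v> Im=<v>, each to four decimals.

Re=0.0561 Im=-0.1272

Split into d^4_{-1,-2}(β=2.6757) × two z-phases.
Half-angle: c=0.230845, s=0.972990. N=√(6·120·2·720)=1018.233765
k: max(0,(-2)−(-1))=0 … min(4+(-2),4−(-1))=2
  k=0: (−1)^1·1018.2338/(240)·0.2308^7·0.9730^1 = -0.000144
  k=1: (−1)^2·1018.2338/(48)·0.2308^5·0.9730^3 = +0.012810
  k=2: (−1)^3·1018.2338/(72)·0.2308^3·0.9730^5 = -0.151712
d^4_{-1,-2}(2.6757) = -0.000144 +0.012810 -0.151712 = -0.139047
D = (-0.810030+0.586388i)·(-0.139047)·(+0.863219-0.504830i) = +0.056065-0.127243i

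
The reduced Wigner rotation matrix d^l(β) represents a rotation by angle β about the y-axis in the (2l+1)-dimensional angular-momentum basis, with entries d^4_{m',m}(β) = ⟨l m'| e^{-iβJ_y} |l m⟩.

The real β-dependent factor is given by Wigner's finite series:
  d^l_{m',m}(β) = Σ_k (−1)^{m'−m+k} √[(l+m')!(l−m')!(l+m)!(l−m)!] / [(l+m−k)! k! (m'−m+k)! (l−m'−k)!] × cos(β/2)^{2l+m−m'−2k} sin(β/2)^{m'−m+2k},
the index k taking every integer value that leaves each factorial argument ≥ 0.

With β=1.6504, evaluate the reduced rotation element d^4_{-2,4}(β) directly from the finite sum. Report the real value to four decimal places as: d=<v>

d=0.3830

d^4_{-2,4}(β=1.6504) via Wigner's sum:
Half-angle: c=0.678410, s=0.734683. N=√(2·720·40320·1)=7619.763776
k: max(0,(4)−(-2))=6 … min(4+(4),4−(-2))=6
  k=6: (−1)^0·7619.7638/(1440)·0.6784^2·0.7347^6 = +0.382970
d^4_{-2,4}(1.6504) = +0.382970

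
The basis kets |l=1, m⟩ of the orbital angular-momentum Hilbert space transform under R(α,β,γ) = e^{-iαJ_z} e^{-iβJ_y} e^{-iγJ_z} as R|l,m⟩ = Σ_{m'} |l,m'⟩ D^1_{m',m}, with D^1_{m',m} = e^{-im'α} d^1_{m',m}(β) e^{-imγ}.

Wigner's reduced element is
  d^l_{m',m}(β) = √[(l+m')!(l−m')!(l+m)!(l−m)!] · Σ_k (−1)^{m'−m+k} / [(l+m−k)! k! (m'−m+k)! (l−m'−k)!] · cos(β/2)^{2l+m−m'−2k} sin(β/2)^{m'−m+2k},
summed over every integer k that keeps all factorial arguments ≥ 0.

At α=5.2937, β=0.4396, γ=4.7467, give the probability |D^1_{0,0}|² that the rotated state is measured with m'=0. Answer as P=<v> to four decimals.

P=0.8189

D^1_{0,0}(5.2937,0.4396,4.7467) = e^{-i·0·5.2937}·d^1_{0,0}(0.4396)·e^{-i·0·4.7467}. Compute d first:
c=cos(0.4396/2)=0.975941, s=sin(0.4396/2)=0.218034; N=√[1·1·1·1]=1.000000
Admissible k: 0..1 (factorial args all ≥0)
  k=0: (−1)^0·1.0000/(1)·0.9759^2·0.2180^0 = +0.952461
  k=1: (−1)^1·1.0000/(1)·0.9759^0·0.2180^2 = -0.047539
d^1_{0,0}(0.4396) = +0.952461 -0.047539 = +0.904922
|D^1_{0,0}|² = |d^1_{0,0}(β)|² = (+0.904922)² = 0.818884 (the z-rotation phases have unit modulus)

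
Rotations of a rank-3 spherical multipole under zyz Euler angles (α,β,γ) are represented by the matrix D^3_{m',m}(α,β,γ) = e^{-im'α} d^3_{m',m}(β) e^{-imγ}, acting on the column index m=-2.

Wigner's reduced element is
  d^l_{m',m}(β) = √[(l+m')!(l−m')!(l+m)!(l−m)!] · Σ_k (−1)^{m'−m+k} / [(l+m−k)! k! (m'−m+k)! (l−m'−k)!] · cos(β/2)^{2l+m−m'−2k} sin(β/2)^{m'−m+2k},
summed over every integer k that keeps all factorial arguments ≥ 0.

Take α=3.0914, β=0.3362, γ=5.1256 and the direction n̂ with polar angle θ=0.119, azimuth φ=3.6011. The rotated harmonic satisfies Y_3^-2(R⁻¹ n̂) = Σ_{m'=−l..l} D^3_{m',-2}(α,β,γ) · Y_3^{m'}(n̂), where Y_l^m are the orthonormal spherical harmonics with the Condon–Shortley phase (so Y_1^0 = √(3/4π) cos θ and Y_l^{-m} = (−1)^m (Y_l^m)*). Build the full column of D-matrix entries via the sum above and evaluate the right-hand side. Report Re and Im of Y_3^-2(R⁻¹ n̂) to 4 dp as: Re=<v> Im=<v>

Need the full column D^3_{m',-2} for m'=−3..3 at α=3.0914, β=0.3362, γ=5.1256.
cos(β/2)=0.985904, sin(β/2)=0.167309
d^3_{-3,-2}: single k=1 term ⇒ +0.381742;  D = +0.297827+0.238801i
d^3_{-2,-2}: k∈[0..1] ⇒ +0.918351 -0.132236 = +0.786115;  D = -0.587866-0.521911i
d^3_{-1,-2}: k∈[0..1] ⇒ -0.492827 +0.028385 = -0.464442;  D = -0.331407-0.325385i
d^3_{0,-2}: k∈[0..1] ⇒ +0.144857 -0.004172 = +0.140686;  D = -0.095316-0.103476i
d^3_{1,-2}: k∈[0..1] ⇒ -0.028385 +0.000409 = -0.027977;  D = -0.017898-0.021502i
d^3_{2,-2}: k∈[0..1] ⇒ +0.003808 -0.000022 = +0.003786;  D = -0.002273-0.003028i
d^3_{3,-2}: single k=0 term ⇒ -0.000317;  D = -0.000177-0.000262i
Y_3^{m'}(θ=0.119,φ=3.6011) and Σ D·Y over m':
  (+0.2978+0.2388i)·(-0.0001+0.0007i)  (-0.5879-0.5219i)·(+0.0087-0.0114i)  (-0.3314-0.3254i)·(-0.1351+0.0669i)  (-0.0953-0.1035i)·(+0.7150+0.0000i)  (-0.0179-0.0215i)·(+0.1351+0.0669i)  (-0.0023-0.0030i)·(+0.0087+0.0114i)  (-0.0002-0.0003i)·(+0.0001+0.0007i)
Y_3^-2(R⁻¹ n̂) = -0.013812-0.053999i

Re=-0.0138 Im=-0.0540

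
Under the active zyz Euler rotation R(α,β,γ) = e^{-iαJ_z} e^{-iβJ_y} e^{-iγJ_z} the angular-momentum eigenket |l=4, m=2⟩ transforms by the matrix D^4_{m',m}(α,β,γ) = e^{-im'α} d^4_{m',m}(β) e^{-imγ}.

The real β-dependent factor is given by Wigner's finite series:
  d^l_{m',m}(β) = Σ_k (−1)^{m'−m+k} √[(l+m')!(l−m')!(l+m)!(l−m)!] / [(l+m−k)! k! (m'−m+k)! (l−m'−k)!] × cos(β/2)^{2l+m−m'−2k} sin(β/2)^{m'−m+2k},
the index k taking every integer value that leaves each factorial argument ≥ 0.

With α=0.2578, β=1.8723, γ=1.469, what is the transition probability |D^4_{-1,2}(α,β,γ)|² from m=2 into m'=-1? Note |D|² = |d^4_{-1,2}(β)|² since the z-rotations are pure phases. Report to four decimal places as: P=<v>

First d^4_{-1,2}(β=1.8723), then the phase factors e^{-i(-1)α} and e^{-i(2)γ}:
With c≡cos(β/2)=0.592893 and s≡sin(β/2)=0.805281, N=[6·120·720·2]^{1/2}=1018.233765
Admissible k: 3..5 (factorial args all ≥0)
  k=3: (−1)^0·1018.2338/(72)·0.5929^5·0.8053^3 = +0.541052
  k=4: (−1)^1·1018.2338/(48)·0.5929^3·0.8053^5 = -1.497177
  k=5: (−1)^2·1018.2338/(240)·0.5929^1·0.8053^7 = +0.552391
d^4_{-1,2}(1.8723) = +0.541052 -1.497177 +0.552391 = -0.403735
|D^4_{-1,2}|² = |d^4_{-1,2}(β)|² = (-0.403735)² = 0.163002 (the z-rotation phases have unit modulus)

P=0.1630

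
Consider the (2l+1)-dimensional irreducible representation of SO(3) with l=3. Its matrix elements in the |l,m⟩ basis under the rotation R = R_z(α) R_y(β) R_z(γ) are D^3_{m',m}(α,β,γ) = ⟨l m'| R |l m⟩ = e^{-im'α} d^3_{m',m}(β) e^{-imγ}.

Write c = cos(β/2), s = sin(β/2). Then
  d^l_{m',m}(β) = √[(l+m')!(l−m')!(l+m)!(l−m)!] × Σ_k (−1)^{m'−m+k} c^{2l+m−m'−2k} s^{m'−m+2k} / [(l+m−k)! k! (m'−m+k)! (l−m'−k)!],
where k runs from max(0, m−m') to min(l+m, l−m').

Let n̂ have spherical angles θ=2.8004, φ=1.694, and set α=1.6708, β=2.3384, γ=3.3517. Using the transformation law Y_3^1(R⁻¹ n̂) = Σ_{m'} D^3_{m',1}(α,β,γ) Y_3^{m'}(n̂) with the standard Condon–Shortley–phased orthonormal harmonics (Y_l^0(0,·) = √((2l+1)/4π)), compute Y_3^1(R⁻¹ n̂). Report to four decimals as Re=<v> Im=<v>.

Need the full column D^3_{m',1} for m'=−3..3 at α=1.6708, β=2.3384, γ=3.3517.
cos(β/2)=0.390888, sin(β/2)=0.920438
d^3_{-3,1}: single k=4 term ⇒ +0.424746;  D = -0.038135+0.423030i
d^3_{-2,1}: k∈[3..4] ⇒ +0.294558 -0.816631 = -0.522072;  D = -0.522046+0.005273i
d^3_{-1,1}: k∈[2..4] ⇒ +0.118673 -0.877351 +0.608090 = -0.150589;  D = +0.016547+0.149677i
d^3_{0,1}: k∈[1..3] ⇒ +0.029097 -0.484009 +0.894574 = +0.439662;  D = -0.429993+0.091698i
d^3_{1,1}: k∈[0..2] ⇒ +0.003567 -0.158230 +0.658013 = +0.503350;  D = +0.153605+0.479340i
d^3_{2,1}: k∈[0..1] ⇒ -0.026562 +0.294558 = +0.267997;  D = +0.245773-0.106854i
d^3_{3,1}: single k=0 term ⇒ +0.076603;  D = -0.037404-0.066850i
Y_3^{m'}(θ=2.8004,φ=1.694) and Σ D·Y over m':
  (-0.0381+0.4230i)·(+0.0056+0.0146i)  (-0.5220+0.0053i)·(+0.1046-0.0263i)  (+0.0165+0.1497i)·(-0.0457-0.3692i)  (-0.4300+0.0917i)·(-0.5065+0.0000i)  (+0.1536+0.4793i)·(+0.0457-0.3692i)  (+0.2458-0.1069i)·(+0.1046+0.0263i)  (-0.0374-0.0669i)·(-0.0056+0.0146i)
Y_3^1(R⁻¹ n̂) = +0.425136-0.082952i

Re=0.4251 Im=-0.0830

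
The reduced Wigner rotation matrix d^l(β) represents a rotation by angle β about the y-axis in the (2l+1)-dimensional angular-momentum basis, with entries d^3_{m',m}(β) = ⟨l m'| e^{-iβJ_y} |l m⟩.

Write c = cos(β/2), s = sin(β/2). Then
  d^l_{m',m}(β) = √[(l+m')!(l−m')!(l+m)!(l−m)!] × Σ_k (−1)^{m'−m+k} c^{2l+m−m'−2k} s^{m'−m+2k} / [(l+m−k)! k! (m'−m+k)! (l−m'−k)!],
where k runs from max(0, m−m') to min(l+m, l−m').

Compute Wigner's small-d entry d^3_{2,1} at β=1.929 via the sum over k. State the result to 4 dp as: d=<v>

d^3_{2,1}(β=1.929) via Wigner's sum:
Half-angle: c=0.569828, s=0.821764. N=√(120·1·24·2)=75.894664
k: max(0,(1)−(2))=0 … min(3+(1),3−(2))=1
  k=0: (−1)^1·75.8947/(24)·0.5698^5·0.8218^1 = -0.156122
  k=1: (−1)^2·75.8947/(12)·0.5698^3·0.8218^3 = +0.649385
d^3_{2,1}(1.929) = -0.156122 +0.649385 = +0.493263

d=0.4933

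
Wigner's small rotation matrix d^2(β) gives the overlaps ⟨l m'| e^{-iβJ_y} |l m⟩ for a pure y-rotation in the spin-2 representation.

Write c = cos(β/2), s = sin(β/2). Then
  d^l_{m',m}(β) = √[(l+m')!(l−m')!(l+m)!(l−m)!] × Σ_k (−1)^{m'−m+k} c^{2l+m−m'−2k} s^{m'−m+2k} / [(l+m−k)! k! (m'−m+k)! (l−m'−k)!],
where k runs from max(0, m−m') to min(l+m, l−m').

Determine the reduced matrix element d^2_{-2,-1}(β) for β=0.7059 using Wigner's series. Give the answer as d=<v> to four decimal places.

d=0.5712

d^2_{-2,-1}(β=0.7059) via Wigner's sum:
With c≡cos(β/2)=0.938357 and s≡sin(β/2)=0.345667, N=[1·24·1·6]^{1/2}=12.000000
k∈{1} keeps every argument non-negative
  k=1: (−1)^0·12.0000/(6)·0.9384^3·0.3457^1 = +0.571206
d^2_{-2,-1}(0.7059) = +0.571206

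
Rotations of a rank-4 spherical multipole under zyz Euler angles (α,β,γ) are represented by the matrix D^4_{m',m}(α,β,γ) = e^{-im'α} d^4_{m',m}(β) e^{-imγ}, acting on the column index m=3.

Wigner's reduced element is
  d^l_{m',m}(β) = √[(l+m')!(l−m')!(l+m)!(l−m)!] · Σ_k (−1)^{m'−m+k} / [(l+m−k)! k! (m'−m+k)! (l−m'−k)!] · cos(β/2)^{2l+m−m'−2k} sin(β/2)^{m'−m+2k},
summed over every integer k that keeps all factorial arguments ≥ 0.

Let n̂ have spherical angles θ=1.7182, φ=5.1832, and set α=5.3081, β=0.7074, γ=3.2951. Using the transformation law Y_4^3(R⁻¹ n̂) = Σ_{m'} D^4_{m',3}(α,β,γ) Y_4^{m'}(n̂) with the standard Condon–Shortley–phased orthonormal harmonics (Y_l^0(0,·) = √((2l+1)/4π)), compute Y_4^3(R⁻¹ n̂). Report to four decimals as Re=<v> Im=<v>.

Need the full column D^4_{m',3} for m'=−4..4 at α=5.3081, β=0.7074, γ=3.2951.
cos(β/2)=0.938098, sin(β/2)=0.346371
d^4_{-4,3}: single k=7 term ⇒ +0.001587;  D = +0.000546-0.001490i
d^4_{-3,3}: k∈[6..7] ⇒ +0.010638 -0.000207 = +0.010430;  D = +0.010121-0.002522i
d^4_{-2,3}: k∈[5..6] ⇒ +0.046200 -0.002099 = +0.044100;  D = +0.032836+0.029439i
d^4_{-1,3}: k∈[4..5] ⇒ +0.147461 -0.012062 = +0.135399;  D = -0.018249+0.134164i
d^4_{0,3}: k∈[3..4] ⇒ +0.357215 -0.048699 = +0.308516;  D = -0.276375+0.137109i
d^4_{1,3}: k∈[2..3] ⇒ +0.648996 -0.147461 = +0.501534;  D = -0.436589-0.246832i
d^4_{2,3}: k∈[1..2] ⇒ +0.828594 -0.338883 = +0.489710;  D = -0.039695-0.488099i
d^4_{3,3}: k∈[0..1] ⇒ +0.599769 -0.572360 = +0.027409;  D = +0.021366-0.017167i
d^4_{4,3}: single k=0 term ⇒ -0.626358;  D = -0.598710-0.184040i
Y_4^{m'}(θ=1.7182,φ=5.1832) and Σ D·Y over m':
  (+0.0005-0.0015i)·(-0.1302-0.4031i)  (+0.0101-0.0025i)·(+0.1757+0.0281i)  (+0.0328+0.0294i)·(+0.1635-0.2247i)  (-0.0182+0.1342i)·(+0.0888+0.1745i)  (-0.2764+0.1371i)·(+0.2506+0.0000i)  (-0.4366-0.2468i)·(-0.0888+0.1745i)  (-0.0397-0.4881i)·(+0.1635+0.2247i)  (+0.0214-0.0172i)·(-0.1757+0.0281i)  (-0.5987-0.1840i)·(-0.1302+0.4031i)
Y_4^3(R⁻¹ n̂) = +0.252773-0.316433i

Re=0.2528 Im=-0.3164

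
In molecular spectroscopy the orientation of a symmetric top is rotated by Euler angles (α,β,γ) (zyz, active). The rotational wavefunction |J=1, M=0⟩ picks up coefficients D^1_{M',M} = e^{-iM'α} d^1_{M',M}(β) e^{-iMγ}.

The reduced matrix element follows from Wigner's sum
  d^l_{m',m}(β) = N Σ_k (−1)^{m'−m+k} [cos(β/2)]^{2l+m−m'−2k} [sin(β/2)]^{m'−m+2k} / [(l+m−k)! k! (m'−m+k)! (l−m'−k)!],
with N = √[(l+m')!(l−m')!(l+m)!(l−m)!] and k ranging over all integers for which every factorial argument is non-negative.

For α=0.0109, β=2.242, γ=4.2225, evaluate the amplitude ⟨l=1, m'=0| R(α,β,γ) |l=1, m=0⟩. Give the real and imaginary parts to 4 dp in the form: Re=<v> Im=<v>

D^1_{0,0}(0.0109,2.242,4.2225) = e^{-i·0·0.0109}·d^1_{0,0}(2.242)·e^{-i·0·4.2225}. Compute d first:
With c≡cos(β/2)=0.434782 and s≡sin(β/2)=0.900536, N=[1·1·1·1]^{1/2}=1.000000
The bounds max(0,m−m')=0 and min(l+m,l−m')=1 give 2 terms
  k=0: (−1)^0·1.0000/(1)·0.4348^2·0.9005^0 = +0.189035
  k=1: (−1)^1·1.0000/(1)·0.4348^0·0.9005^2 = -0.810965
d^1_{0,0}(2.242) = +0.189035 -0.810965 = -0.621929
Attach z-rotation phases: D = e^{-i(0)(0.0109)}·(-0.621929)·e^{-i(0)(4.2225)} = -0.621929+0.000000i

Re=-0.6219 Im=0.0000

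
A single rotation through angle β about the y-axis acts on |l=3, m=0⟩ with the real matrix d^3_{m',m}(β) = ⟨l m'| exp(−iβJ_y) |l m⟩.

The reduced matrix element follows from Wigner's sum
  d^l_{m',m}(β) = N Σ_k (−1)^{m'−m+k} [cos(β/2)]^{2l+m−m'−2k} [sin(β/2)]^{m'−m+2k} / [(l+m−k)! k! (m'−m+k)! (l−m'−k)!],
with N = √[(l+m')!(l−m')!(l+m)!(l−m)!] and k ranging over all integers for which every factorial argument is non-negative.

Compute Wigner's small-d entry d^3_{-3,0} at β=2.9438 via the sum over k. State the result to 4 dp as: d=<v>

d=0.0042

d^3_{-3,0}(β=2.9438) via Wigner's sum:
With c≡cos(β/2)=0.098735 and s≡sin(β/2)=0.995114, N=[1·720·6·6]^{1/2}=160.996894
k: max(0,(0)−(-3))=3 … min(3+(0),3−(-3))=3
  k=3: (−1)^0·160.9969/(36)·0.0987^3·0.9951^3 = +0.004242
d^3_{-3,0}(2.9438) = +0.004242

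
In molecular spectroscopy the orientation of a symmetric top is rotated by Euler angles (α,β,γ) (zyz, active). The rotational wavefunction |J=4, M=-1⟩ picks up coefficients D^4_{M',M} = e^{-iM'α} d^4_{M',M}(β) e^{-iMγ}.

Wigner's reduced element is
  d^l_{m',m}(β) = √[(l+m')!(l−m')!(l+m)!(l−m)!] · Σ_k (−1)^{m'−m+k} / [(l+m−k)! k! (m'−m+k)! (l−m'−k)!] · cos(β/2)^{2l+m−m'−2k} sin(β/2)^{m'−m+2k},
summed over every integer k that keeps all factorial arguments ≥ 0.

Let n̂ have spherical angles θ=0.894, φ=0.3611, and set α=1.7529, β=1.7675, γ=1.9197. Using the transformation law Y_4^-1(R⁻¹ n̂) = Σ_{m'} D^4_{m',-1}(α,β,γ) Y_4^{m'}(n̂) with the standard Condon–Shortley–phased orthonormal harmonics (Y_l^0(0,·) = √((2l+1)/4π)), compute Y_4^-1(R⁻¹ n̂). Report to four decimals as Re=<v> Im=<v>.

Need the full column D^4_{m',-1} for m'=−4..4 at α=1.7529, β=1.7675, γ=1.9197.
cos(β/2)=0.634256, sin(β/2)=0.773123
d^4_{-4,-1}: single k=3 term ⇒ +0.354947;  D = -0.312599+0.168136i
d^4_{-3,-1}: k∈[2..3] ⇒ +0.308856 -0.764843 = -0.455987;  D = -0.285152-0.355826i
d^4_{-2,-1}: k∈[1..3] ⇒ +0.135437 -1.006181 +0.996671 = +0.125928;  D = +0.082381-0.095243i
d^4_{-1,-1}: k∈[0..3] ⇒ +0.026189 -0.583683 +1.734501 -0.859054 = +0.317952;  D = -0.274170-0.161012i
d^4_{0,-1}: k∈[0..3] ⇒ -0.142764 +1.272729 -1.891051 +0.468295 = -0.292791;  D = +0.100096-0.275149i
d^4_{1,-1}: k∈[0..3] ⇒ +0.389122 -1.734501 +1.288581 -0.127640 = -0.184438;  D = -0.181878-0.030622i
d^4_{2,-1}: k∈[0..2] ⇒ -0.670787 +1.495007 -0.444263 = +0.379956;  D = -0.005815-0.379912i
d^4_{3,-1}: k∈[0..1] ⇒ +0.764843 -0.681853 = +0.082990;  D = -0.081378+0.016277i
d^4_{4,-1}: single k=0 term ⇒ -0.527389;  D = -0.195380-0.489863i
Y_4^{m'}(θ=0.894,φ=0.3611) and Σ D·Y over m':
  (-0.3126+0.1681i)·(+0.0206-0.1621i)  (-0.2852-0.3558i)·(+0.1740-0.3281i)  (+0.0824-0.0952i)·(+0.2663-0.2346i)  (-0.2742-0.1610i)·(-0.0549+0.0207i)  (+0.1001-0.2751i)·(-0.3578+0.0000i)  (-0.1819-0.0306i)·(+0.0549+0.0207i)  (-0.0058-0.3799i)·(+0.2663+0.2346i)  (-0.0814+0.0163i)·(-0.1740-0.3281i)  (-0.1954-0.4899i)·(+0.0206+0.1621i)
Y_4^-1(R⁻¹ n̂) = +0.009764+0.016835i

Re=0.0098 Im=0.0168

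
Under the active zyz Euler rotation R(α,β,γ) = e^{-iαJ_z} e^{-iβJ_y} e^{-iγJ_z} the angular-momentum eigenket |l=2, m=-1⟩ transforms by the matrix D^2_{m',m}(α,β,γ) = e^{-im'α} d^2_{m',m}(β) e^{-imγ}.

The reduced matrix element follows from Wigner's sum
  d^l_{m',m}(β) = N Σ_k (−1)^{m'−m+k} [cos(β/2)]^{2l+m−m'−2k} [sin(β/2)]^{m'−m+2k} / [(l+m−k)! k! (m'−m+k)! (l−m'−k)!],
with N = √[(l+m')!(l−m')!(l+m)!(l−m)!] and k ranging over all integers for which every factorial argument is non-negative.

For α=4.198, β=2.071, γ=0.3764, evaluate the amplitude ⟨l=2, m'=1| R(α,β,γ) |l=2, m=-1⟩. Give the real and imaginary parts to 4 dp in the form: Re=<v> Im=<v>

Re=-0.0235 Im=0.0190

D^2_{1,-1}(4.198,2.071,0.3764) = e^{-i·1·4.198}·d^2_{1,-1}(2.071)·e^{-i·-1·0.3764}. Compute d first:
c=cos(2.071/2)=0.510096, s=sin(2.071/2)=0.860118; N=√[6·1·1·6]=6.000000
k∈{0,1} keeps every argument non-negative
  k=0: (−1)^2·6.0000/(2)·0.5101^2·0.8601^2 = +0.577485
  k=1: (−1)^3·6.0000/(6)·0.5101^0·0.8601^4 = -0.547307
d^2_{1,-1}(2.071) = +0.577485 -0.547307 = +0.030178
Phases: e^{-i·(1)·4.198}=-0.492003+0.870594i, e^{-i·(-1)·0.3764}=+0.929994+0.367575i ⇒ D=-0.023465+0.018976i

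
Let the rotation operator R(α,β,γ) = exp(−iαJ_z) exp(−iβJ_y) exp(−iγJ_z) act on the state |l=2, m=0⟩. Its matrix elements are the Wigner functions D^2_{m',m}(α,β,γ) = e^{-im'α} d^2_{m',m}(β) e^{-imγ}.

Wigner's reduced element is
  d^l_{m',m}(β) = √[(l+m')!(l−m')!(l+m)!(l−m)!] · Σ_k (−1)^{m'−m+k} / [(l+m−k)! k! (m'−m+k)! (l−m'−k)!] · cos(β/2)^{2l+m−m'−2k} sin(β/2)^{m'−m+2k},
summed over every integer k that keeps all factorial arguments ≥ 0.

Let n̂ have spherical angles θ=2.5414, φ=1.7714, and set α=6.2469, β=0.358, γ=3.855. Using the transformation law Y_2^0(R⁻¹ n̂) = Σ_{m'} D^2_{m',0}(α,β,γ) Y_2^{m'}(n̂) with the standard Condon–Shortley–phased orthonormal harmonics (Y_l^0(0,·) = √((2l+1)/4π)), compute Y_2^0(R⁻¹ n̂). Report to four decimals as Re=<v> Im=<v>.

Need the full column D^2_{m',0} for m'=−2..2 at α=6.2469, β=0.358, γ=3.855.
cos(β/2)=0.984022, sin(β/2)=0.178046
d^2_{-2,0}: single k=2 term ⇒ +0.075188;  D = +0.074990-0.005452i
d^2_{-1,0}: k∈[1..2] ⇒ +0.415548 -0.013604 = +0.401944;  D = +0.401680-0.014581i
d^2_{0,0}: k∈[0..2] ⇒ +0.937604 -0.122781 +0.001005 = +0.815828;  D = +0.815828+0.000000i
d^2_{1,0}: k∈[0..1] ⇒ -0.415548 +0.013604 = -0.401944;  D = -0.401680-0.014581i
d^2_{2,0}: single k=0 term ⇒ +0.075188;  D = +0.074990+0.005452i
Y_2^{m'}(θ=2.5414,φ=1.7714) and Σ D·Y over m':
  (+0.0750-0.0055i)·(-0.1134+0.0481i)  (+0.4017-0.0146i)·(+0.0717+0.3529i)  (+0.8158+0.0000i)·(+0.3290+0.0000i)  (-0.4017-0.0146i)·(-0.0717+0.3529i)  (+0.0750+0.0055i)·(-0.1134-0.0481i)
Y_2^0(R⁻¹ n̂) = +0.319811+0.000000i

Re=0.3198 Im=0.0000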